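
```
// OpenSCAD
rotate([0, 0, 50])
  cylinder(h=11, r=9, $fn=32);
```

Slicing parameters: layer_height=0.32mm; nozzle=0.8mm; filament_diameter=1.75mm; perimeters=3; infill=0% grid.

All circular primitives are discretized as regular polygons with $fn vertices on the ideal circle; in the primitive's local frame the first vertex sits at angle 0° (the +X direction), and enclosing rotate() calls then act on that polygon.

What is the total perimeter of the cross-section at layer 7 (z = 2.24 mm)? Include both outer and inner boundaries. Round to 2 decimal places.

At z = 2.24 mm: the r=9 cylinder contributes a regular 32-gon of circumradius 9 (perimeter = 2·32·9.000·sin(180°/32) = 56.46 mm); (whole slice rotated 50° about Z — lengths, areas and connectivity unchanged). Overall, the cross-section is a single solid region. Total boundary length (outer) = 56.46 mm.

56.46 mm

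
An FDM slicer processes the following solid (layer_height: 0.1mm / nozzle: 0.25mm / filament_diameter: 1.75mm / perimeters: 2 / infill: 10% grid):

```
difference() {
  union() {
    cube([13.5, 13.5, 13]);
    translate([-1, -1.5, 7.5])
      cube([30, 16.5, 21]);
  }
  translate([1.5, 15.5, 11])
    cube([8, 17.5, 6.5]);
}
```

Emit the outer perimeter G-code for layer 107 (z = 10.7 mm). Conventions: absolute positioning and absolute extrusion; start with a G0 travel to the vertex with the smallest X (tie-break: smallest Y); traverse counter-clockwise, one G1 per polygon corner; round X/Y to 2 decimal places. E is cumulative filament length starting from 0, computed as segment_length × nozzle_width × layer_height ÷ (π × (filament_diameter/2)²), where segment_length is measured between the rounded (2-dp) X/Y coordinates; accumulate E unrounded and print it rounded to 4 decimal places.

At z = 10.7 mm: the 13.5×13.5 cube contributes its full rectangle; the cube at (-1, -1.5) (footprint 30×16.5) is included at this height; Combining (union): the 13.5×13.5 cube lies entirely inside the 30×16.5 cube at (-1, -1.5), so the union is just the 30×16.5 cube at (-1, -1.5) — 1 connected region; the cube at (1.5, 15.5) is absent (z outside [11, 17.5]); Subtracting the remaining from the first: none of the subtracted shapes is present at this height, so the result so far is unchanged — 1 connected region. The outline is a single polygon with 4 vertices. Extrusion per mm of travel: 0.25 × 0.1 / (π × 0.875²) = 0.010394. Accumulating E over each segment gives final E = 0.9666.

G0 X-1.00 Y-1.50 Z10.70
G1 X29.00 Y-1.50 E0.3118
G1 X29.00 Y15.00 E0.4833
G1 X-1.00 Y15.00 E0.7951
G1 X-1.00 Y-1.50 E0.9666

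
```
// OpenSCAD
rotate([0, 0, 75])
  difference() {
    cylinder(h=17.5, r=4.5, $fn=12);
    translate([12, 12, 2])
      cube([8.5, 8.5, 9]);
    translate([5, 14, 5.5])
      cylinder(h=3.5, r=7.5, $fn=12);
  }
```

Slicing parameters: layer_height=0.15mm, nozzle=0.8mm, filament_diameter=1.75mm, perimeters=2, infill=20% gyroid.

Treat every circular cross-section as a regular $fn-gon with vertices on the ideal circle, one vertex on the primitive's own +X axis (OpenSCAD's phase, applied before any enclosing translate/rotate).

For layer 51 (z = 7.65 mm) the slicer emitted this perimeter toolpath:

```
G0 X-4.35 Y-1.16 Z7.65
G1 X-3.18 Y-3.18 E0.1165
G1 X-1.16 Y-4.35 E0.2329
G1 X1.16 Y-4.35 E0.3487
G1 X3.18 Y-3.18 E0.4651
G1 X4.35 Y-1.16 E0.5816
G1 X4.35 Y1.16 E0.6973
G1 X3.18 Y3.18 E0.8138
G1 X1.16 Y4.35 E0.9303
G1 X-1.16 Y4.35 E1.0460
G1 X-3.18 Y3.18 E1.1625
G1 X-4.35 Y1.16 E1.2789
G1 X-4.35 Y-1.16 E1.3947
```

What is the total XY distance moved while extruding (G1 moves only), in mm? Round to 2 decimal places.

27.95 mm

Sum the Euclidean lengths of each G1 segment: total = 27.95 mm.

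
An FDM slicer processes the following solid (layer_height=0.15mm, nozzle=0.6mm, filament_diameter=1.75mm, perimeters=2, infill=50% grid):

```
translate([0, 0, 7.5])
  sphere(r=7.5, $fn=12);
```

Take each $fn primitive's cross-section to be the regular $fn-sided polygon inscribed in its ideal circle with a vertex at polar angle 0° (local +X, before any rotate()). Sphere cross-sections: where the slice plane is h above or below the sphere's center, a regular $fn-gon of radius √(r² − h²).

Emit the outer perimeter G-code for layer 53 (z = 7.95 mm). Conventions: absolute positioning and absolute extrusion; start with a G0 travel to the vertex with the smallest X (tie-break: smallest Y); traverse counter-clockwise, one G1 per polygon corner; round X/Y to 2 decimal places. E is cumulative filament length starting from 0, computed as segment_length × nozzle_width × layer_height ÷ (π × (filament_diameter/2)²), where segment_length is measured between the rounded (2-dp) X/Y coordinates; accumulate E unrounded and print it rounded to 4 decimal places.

G0 X-7.49 Y0.00 Z7.95
G1 X-6.48 Y-3.74 E0.1450
G1 X-3.74 Y-6.48 E0.2899
G1 X0.00 Y-7.49 E0.4349
G1 X3.74 Y-6.48 E0.5799
G1 X6.48 Y-3.74 E0.7248
G1 X7.49 Y0.00 E0.8698
G1 X6.48 Y3.74 E1.0148
G1 X3.74 Y6.48 E1.1597
G1 X0.00 Y7.49 E1.3047
G1 X-3.74 Y6.48 E1.4497
G1 X-6.48 Y3.74 E1.5947
G1 X-7.49 Y0.00 E1.7396

At z = 7.95 mm: the r=7.5 sphere contributes a regular 12-gon of circumradius √(7.5²−0.45²) = 7.486. The outline is a single polygon with 12 vertices. Extrusion per mm of travel: 0.6 × 0.15 / (π × 0.875²) = 0.037418. Accumulating E over each segment gives final E = 1.7396.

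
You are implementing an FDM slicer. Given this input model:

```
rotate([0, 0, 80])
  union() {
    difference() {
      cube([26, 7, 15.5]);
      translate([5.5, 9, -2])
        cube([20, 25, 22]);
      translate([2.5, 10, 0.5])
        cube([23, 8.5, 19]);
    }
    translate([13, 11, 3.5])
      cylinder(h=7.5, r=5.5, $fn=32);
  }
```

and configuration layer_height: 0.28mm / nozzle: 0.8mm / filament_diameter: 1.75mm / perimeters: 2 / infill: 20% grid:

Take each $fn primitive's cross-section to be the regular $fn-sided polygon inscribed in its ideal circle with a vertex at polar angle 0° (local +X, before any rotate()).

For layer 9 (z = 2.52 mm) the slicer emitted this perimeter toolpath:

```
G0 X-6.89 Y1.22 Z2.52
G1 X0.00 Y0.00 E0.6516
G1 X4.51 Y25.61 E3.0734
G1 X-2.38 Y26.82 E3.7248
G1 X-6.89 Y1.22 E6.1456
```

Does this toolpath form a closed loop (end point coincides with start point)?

yes

Start point (G0): (-6.89, 1.22). End point (last G1): the path returns to the start — closed.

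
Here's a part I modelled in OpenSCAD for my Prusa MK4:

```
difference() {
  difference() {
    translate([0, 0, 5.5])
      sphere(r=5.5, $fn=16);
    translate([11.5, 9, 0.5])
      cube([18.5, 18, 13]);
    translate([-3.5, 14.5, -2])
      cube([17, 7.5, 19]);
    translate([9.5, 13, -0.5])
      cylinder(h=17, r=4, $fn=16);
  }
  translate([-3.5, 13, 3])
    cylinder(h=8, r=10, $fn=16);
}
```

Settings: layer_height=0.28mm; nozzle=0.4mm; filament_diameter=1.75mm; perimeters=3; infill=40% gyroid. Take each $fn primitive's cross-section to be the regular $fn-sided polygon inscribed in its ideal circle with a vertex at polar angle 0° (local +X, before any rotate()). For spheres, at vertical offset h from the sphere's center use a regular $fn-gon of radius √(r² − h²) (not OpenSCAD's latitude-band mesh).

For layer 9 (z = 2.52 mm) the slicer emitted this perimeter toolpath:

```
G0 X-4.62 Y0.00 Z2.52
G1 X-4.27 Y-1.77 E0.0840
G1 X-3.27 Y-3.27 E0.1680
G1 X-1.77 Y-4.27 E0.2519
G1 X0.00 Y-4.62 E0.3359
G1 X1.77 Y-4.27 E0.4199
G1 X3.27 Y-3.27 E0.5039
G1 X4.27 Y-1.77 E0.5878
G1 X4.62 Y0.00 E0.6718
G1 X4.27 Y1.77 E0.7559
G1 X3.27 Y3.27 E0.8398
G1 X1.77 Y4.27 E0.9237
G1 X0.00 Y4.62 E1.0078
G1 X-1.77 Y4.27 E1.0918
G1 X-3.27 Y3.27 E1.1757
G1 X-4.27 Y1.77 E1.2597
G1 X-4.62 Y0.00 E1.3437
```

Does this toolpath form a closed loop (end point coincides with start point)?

Start point (G0): (-4.62, 0.00). End point (last G1): the path returns to the start — closed.

yes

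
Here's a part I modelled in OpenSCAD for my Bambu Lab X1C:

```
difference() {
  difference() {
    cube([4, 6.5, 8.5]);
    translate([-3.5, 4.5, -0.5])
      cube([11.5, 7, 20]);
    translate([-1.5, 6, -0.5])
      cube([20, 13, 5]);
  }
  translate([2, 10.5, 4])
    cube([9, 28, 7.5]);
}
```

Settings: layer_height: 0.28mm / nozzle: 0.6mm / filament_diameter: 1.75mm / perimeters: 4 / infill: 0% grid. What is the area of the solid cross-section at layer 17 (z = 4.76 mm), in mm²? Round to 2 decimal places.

18.00 mm²

At z = 4.76 mm: the 4×6.5 cube contributes its full rectangle (area 26.00 mm²); the cube at (-3.5, 4.5) is present — its section is the full 11.5×7 rectangle (area 80.50 mm²); the cube at (-1.5, 6) is not intersected at this z (z outside [-0.5, 4.5]); After the difference (first − rest): starting from the 4×6.5 cube (26.00 mm²), the 11.5×7 cube at (-3.5, 4.5) partially overlaps it — only the 8.00 mm² overlap (of its 80.50 mm²) is removed, clipping the outline — area = 18.00 mm²; the cube at (2, 10.5) (footprint 9×28) is included at this height (area 252.00 mm²); Subtracting the remaining from the first: starting from the result so far (18.00 mm²), the 9×28 cube at (2, 10.5) misses the remaining region (no effect) — area = 18.00 mm². Overall, the cross-section is a single solid region. Net area = 18.00 mm².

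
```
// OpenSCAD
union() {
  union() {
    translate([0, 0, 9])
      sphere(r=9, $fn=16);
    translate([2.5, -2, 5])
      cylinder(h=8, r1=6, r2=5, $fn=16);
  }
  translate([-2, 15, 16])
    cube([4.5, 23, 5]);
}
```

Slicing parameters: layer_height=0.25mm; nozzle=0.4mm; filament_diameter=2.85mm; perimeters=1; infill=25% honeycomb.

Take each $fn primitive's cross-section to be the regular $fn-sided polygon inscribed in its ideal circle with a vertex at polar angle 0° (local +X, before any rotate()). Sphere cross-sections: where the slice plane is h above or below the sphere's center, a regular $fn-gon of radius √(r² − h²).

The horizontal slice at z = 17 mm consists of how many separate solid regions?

At z = 17 mm: the r=9 sphere contributes a regular 16-gon of circumradius √(9²−8²) = 4.123; the cone at (2.5, -2) does not reach this height (z outside [5, 13]); Taking the union: only the r=9 sphere is present, so the union is just that shape — 1 connected region; the cube at (-2, 15) is present — its section is the full 4.5×23 rectangle; Merging all regions: the 2 present regions are separate (no shared area or edge), so areas and boundary lengths simply add and each stays a separate island — 2 connected regions. The result has 2 disconnected regions.

2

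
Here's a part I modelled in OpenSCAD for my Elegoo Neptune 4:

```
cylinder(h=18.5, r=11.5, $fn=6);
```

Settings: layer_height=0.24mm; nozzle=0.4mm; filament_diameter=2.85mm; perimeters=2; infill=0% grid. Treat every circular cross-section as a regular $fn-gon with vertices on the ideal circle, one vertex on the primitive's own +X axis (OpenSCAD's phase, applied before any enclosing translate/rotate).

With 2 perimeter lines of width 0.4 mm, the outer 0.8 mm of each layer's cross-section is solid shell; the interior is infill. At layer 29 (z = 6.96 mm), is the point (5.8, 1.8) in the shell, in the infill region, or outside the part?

infill

At z = 6.96 mm: the r=11.5 cylinder contributes a regular 6-gon of circumradius 11.5. Overall, the cross-section is a single solid region. The nearest boundary edge runs (11.50, 0.00)→(5.75, 9.96); distance from the point to it = 4.04 mm. The point is inside the cross-section and 4.04 mm from the nearest boundary — more than the 0.8 mm shell width (2 × 0.4), so it's in the infill interior.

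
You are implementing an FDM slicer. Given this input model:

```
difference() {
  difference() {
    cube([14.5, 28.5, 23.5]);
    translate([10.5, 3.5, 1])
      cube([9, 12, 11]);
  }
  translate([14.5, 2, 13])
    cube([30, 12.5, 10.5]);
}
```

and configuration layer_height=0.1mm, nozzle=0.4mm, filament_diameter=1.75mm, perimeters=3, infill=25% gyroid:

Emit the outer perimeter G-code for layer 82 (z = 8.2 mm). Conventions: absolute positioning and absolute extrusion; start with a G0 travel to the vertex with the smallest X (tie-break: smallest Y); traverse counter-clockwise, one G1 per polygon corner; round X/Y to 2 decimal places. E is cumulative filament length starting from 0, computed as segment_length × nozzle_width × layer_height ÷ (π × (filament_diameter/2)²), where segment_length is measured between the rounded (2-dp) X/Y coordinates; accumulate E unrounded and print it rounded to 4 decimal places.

G0 X0.00 Y0.00 Z8.20
G1 X14.50 Y0.00 E0.2411
G1 X14.50 Y3.50 E0.2993
G1 X10.50 Y3.50 E0.3659
G1 X10.50 Y15.50 E0.5654
G1 X14.50 Y15.50 E0.6319
G1 X14.50 Y28.50 E0.8481
G1 X0.00 Y28.50 E1.0893
G1 X0.00 Y0.00 E1.5632

At z = 8.2 mm: the cube (footprint 14.5×28.5) is included at this height; the cube at (10.5, 3.5) is present — its section is the full 9×12 rectangle; Subtracting the remaining from the first: starting from the 14.5×28.5 cube, the 9×12 cube at (10.5, 3.5) partially overlaps it — only the 48.00 mm² overlap (of its 108.00 mm²) is removed, clipping the outline — 1 connected region; the cube at (14.5, 2) is absent (z outside [13, 23.5]); Taking the first minus the rest: none of the subtracted shapes is present at this height, so the result so far is unchanged — 1 connected region. The outline is a single polygon with 8 vertices. Extrusion per mm of travel: 0.4 × 0.1 / (π × 0.875²) = 0.016630. Accumulating E over each segment gives final E = 1.5632.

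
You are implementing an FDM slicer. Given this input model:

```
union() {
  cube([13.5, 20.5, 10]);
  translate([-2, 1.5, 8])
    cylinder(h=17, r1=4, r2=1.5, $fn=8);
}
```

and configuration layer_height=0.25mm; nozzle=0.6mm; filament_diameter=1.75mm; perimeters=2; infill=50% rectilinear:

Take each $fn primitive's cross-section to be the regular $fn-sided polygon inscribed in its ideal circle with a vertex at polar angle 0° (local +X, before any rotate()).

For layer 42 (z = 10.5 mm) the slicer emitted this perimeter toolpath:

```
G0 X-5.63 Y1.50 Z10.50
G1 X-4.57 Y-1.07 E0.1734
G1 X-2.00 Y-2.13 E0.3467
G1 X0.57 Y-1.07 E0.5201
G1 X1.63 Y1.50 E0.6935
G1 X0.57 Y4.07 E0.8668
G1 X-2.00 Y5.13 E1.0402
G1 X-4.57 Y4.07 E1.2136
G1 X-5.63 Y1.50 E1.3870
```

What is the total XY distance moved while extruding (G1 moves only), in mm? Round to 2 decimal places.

22.24 mm

Sum the Euclidean lengths of each G1 segment: total = 22.24 mm.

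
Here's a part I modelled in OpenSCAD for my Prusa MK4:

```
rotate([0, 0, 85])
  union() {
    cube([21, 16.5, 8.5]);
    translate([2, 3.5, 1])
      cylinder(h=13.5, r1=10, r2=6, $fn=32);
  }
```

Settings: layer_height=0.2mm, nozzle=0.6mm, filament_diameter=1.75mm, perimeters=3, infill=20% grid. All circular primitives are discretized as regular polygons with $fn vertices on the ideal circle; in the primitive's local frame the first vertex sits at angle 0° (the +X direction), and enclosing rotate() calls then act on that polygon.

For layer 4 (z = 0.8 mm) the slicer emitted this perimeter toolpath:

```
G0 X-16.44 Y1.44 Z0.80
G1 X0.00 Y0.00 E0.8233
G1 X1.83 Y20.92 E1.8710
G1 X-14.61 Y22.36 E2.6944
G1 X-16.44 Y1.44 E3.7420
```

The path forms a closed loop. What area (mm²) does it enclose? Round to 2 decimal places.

Apply the shoelace formula to the sequence of (X, Y) vertices; enclosed area = 346.56 mm².

346.56 mm²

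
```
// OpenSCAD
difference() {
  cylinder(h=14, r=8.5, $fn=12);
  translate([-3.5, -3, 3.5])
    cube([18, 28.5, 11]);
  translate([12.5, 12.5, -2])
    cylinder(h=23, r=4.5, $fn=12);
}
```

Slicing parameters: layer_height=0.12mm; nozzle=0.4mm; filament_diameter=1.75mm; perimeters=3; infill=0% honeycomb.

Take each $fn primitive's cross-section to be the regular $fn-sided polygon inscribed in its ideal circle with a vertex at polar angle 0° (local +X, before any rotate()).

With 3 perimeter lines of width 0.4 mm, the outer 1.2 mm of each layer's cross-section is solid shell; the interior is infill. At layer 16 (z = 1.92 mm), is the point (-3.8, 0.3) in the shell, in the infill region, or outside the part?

At z = 1.92 mm: the r=8.5 cylinder gives a regular 12-gon of circumradius 8.5 (constant along its height); the cube at (-3.5, -3) is absent (z outside [3.5, 14.5]); the cylinder at (12.5, 12.5): section is a regular 12-gon, circumradius r=4.5; After the difference (first − rest): starting from the r=8.5 cylinder, the r=4.5 cylinder at (12.5, 12.5) misses the remaining region (no effect) — 1 connected region. Overall, the cross-section is a single solid region. The nearest boundary edge runs (-8.50, 0.00)→(-7.36, 4.25); distance from the point to it = 4.46 mm. The point is inside the cross-section and 4.46 mm from the nearest boundary — more than the 1.2 mm shell width (3 × 0.4), so it's in the infill interior.

infill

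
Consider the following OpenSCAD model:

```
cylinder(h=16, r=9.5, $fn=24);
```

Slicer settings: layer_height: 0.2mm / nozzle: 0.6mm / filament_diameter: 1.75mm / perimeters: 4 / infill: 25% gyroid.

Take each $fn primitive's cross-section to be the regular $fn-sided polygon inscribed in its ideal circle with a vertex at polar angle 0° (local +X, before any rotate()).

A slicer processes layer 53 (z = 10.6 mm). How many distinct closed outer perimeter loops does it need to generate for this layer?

1

At z = 10.6 mm: the cylinder: section is a regular 24-gon, circumradius r=9.5. The result has 1 disconnected region.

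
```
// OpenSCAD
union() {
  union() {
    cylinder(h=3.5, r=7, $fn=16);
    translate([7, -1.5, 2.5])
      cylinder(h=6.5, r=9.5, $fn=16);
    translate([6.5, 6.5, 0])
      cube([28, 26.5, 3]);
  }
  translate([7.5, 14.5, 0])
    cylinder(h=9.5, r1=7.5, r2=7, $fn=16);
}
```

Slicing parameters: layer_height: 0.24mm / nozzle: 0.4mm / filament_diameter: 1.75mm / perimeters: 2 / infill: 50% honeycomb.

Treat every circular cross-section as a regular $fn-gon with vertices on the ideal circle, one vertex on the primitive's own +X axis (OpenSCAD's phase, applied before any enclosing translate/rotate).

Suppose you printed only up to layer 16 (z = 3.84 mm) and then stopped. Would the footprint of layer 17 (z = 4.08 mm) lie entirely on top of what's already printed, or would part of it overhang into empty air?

Compare the two slices. At z = 3.84: the cylinder does not reach this height (z outside [0, 3.5]); the r=9.5 cylinder at (7, -1.5) gives a regular 16-gon of circumradius 9.5 (constant along its height) (area = (16/2)·9.500²·sin(360°/16) = 276.30 mm²); the cube at (6.5, 6.5) is not intersected at this z (z outside [0, 3]); Combining (union): only the r=9.5 cylinder at (7, -1.5) is present, so the union is just that shape — area = 276.30 mm²; the cone at (7.5, 14.5) (r1=7.5→r2=7) has section circumradius 7.298 here — a regular 16-gon (area = (16/2)·7.298²·sin(360°/16) = 163.05 mm²); Combining (union): the regions partially overlap — summed areas 439.35 mm² minus the doubly-counted overlap 1.58 mm² gives 437.77 mm² — area = 437.77 mm². At z = 4.08: the cylinder does not reach this height (z outside [0, 3.5]); the r=9.5 cylinder at (7, -1.5) gives a regular 16-gon of circumradius 9.5 (constant along its height) (area = (16/2)·9.500²·sin(360°/16) = 276.30 mm²); the cube at (6.5, 6.5) does not reach this height (z outside [0, 3]); Combining (union): only the r=9.5 cylinder at (7, -1.5) is present, so the union is just that shape — area = 276.30 mm²; the cone at (7.5, 14.5) contributes a regular 16-gon of circumradius 7.285 (interpolated between r1=7.5 and r2=7 at t=0.429) (area = (16/2)·7.285²·sin(360°/16) = 162.49 mm²); Taking the union: the regions partially overlap — summed areas 438.79 mm² minus the doubly-counted overlap 1.53 mm² gives 437.26 mm² — area = 437.26 mm². Checking containment: the cross-section at z = 4.08 is a subset of the cross-section at z = 3.84.

entirely on top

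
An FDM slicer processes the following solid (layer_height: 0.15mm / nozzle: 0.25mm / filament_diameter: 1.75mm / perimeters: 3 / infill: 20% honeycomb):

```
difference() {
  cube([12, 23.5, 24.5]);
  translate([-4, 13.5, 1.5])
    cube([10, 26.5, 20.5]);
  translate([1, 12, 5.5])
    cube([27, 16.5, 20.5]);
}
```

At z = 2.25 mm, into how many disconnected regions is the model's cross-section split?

At z = 2.25 mm: the cube (footprint 12×23.5) is included at this height; the 10×26.5 cube at (-4, 13.5) contributes its full rectangle; the cube at (1, 12) is absent (z outside [5.5, 26]); Taking the first minus the rest: starting from the 12×23.5 cube, the 10×26.5 cube at (-4, 13.5) partially overlaps it — only the 60.00 mm² overlap (of its 265.00 mm²) is removed, clipping the outline — 1 connected region. The result has 1 disconnected region.

1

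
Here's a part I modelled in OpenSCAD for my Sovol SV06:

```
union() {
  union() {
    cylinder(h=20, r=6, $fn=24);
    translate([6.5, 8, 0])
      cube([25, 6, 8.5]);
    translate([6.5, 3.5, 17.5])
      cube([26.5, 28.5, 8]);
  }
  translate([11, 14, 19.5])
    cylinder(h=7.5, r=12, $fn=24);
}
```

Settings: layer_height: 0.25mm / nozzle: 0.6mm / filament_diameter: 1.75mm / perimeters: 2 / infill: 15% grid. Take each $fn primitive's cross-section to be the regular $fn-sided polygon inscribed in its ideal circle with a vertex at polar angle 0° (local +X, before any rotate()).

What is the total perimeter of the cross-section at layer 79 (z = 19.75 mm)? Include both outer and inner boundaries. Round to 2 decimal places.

150.99 mm

At z = 19.75 mm: the r=6 cylinder gives a regular 24-gon of circumradius 6 (constant along its height) (perimeter = 2·24·6.000·sin(180°/24) = 37.59 mm); the cube at (6.5, 8) does not reach this height (z outside [0, 8.5]); the 26.5×28.5 cube at (6.5, 3.5) contributes its full rectangle (perimeter 110.00 mm); Combining (union): the 2 present regions are separate (no shared area or edge), so areas and boundary lengths simply add and each stays a separate island — boundary = 147.59 mm; the r=12 cylinder at (11, 14) contributes a regular 24-gon of circumradius 12 (perimeter = 2·24·12.000·sin(180°/24) = 75.18 mm); Merging all regions: the regions partially overlap (shared area 317.87 mm²), so the edge portions inside another operand are dropped and the merged outline is re-measured after clipping — boundary = 150.99 mm. Overall, the cross-section is a single solid region. Total boundary length (outer) = 150.99 mm.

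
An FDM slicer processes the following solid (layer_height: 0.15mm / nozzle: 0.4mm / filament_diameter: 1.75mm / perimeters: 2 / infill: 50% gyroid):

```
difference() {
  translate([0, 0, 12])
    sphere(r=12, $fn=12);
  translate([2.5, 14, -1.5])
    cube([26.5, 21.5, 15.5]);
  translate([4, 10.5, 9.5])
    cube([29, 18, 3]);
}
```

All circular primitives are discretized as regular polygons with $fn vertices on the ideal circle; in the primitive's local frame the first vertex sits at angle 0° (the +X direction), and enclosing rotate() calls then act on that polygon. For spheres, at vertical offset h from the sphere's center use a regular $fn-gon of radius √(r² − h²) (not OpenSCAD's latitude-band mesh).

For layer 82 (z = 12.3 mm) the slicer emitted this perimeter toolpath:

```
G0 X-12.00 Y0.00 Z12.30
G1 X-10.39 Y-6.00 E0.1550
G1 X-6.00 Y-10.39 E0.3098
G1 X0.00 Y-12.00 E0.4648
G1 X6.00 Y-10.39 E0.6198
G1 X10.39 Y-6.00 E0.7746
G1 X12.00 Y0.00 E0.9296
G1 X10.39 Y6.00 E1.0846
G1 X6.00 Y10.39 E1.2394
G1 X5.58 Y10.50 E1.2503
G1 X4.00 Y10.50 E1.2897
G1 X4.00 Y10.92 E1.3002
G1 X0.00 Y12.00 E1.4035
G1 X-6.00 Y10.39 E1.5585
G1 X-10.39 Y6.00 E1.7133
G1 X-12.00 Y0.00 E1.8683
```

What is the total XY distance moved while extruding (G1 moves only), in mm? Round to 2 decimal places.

Sum the Euclidean lengths of each G1 segment: total = 74.90 mm.

74.90 mm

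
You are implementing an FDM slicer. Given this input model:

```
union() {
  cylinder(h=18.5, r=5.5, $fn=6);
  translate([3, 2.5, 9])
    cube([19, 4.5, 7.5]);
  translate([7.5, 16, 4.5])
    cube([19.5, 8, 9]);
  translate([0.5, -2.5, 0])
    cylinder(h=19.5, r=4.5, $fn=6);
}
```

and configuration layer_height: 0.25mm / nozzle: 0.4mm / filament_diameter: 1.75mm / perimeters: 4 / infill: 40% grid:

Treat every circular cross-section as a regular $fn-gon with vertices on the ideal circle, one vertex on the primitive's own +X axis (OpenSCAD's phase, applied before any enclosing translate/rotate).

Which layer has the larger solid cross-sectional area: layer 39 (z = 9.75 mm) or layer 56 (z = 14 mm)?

layer 39 (z = 9.75 mm)

Layer 39 (z = 9.75): the cylinder: section is a regular 6-gon, circumradius r=5.5 (area = (6/2)·5.500²·sin(360°/6) = 78.59 mm²); the 19×4.5 cube at (3, 2.5) contributes its full rectangle (area 85.50 mm²); the cube at (7.5, 16) is present — its section is the full 19.5×8 rectangle (area 156.00 mm²); the r=4.5 cylinder at (0.5, -2.5) gives a regular 6-gon of circumradius 4.5 (constant along its height) (area = (6/2)·4.500²·sin(360°/6) = 52.61 mm²); Merging all regions: the regions partially overlap — summed areas 372.70 mm² minus the doubly-counted overlap 42.16 mm² gives 330.54 mm² — area = 330.54 mm². So its area = 330.54 mm². Layer 56 (z = 14): the r=5.5 cylinder gives a regular 6-gon of circumradius 5.5 (constant along its height) (area = (6/2)·5.500²·sin(360°/6) = 78.59 mm²); the cube at (3, 2.5) is present — its section is the full 19×4.5 rectangle (area 85.50 mm²); the cube at (7.5, 16) is not intersected at this z (z outside [4.5, 13.5]); the r=4.5 cylinder at (0.5, -2.5) contributes a regular 6-gon of circumradius 4.5 (area = (6/2)·4.500²·sin(360°/6) = 52.61 mm²); Merging all regions: the regions partially overlap — summed areas 216.70 mm² minus the doubly-counted overlap 42.16 mm² gives 174.54 mm² — area = 174.54 mm². So its area = 174.54 mm². Layer 39 is larger (330.54 vs 174.54 mm²).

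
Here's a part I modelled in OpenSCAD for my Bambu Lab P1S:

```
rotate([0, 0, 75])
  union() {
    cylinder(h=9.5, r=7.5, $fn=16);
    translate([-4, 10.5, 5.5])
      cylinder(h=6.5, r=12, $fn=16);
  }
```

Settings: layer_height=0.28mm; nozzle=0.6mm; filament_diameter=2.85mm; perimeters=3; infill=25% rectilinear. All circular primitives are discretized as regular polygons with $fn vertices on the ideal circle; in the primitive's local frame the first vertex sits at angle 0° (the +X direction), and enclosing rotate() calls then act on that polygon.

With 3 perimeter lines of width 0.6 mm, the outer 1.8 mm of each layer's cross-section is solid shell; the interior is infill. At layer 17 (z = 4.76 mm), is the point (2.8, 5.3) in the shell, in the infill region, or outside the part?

At z = 4.76 mm: the r=7.5 cylinder gives a regular 16-gon of circumradius 7.5 (constant along its height); the cylinder at (-4, 10.5) is not intersected at this z (z outside [5.5, 12]); Combining (union): only the r=7.5 cylinder is present, so the union is just that shape — 1 connected region; (rotated 75° about Z; rotation is an isometry so areas/perimeters/island counts are preserved). Overall, the cross-section is a single solid region. Undo the 75° rotation: the query point maps to (5.844, -1.333) in the un-rotated model frame. The nearest boundary edge runs (6.93, -2.87)→(7.50, 0.00); distance from the point to it = 1.36 mm. The point is inside the cross-section, 1.36 mm from the nearest boundary — within the 1.8 mm shell band (3 × 0.6).

shell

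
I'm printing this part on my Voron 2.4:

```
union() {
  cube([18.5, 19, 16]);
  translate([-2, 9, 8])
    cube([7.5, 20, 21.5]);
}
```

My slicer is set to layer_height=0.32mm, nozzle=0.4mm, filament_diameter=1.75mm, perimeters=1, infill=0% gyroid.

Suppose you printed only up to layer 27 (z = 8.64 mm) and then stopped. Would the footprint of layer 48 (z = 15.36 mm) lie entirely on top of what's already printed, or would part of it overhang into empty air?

Compare the two slices. At z = 8.64: the cube (footprint 18.5×19) is included at this height (area 351.50 mm²); the cube at (-2, 9) is present — its section is the full 7.5×20 rectangle (area 150.00 mm²); Merging all regions: the regions partially overlap — summed areas 501.50 mm² minus the doubly-counted overlap 55.00 mm² gives 446.50 mm² — area = 446.50 mm². At z = 15.36: the cube is present — its section is the full 18.5×19 rectangle (area 351.50 mm²); the 7.5×20 cube at (-2, 9) contributes its full rectangle (area 150.00 mm²); Taking the union: the regions partially overlap — summed areas 501.50 mm² minus the doubly-counted overlap 55.00 mm² gives 446.50 mm² — area = 446.50 mm². Checking containment: the cross-section at z = 15.36 is a subset of the cross-section at z = 8.64.

entirely on top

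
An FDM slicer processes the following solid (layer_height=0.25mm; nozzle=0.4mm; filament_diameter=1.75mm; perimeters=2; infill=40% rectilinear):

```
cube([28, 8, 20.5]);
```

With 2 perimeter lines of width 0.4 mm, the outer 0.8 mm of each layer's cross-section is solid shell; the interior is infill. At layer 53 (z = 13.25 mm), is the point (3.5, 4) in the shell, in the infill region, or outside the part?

At z = 13.25 mm: the cube (footprint 28×8) is included at this height. Overall, the cross-section is a single solid region. The nearest boundary edge runs (0.00, 8.00)→(0.00, 0.00); distance from the point to it = 3.50 mm. The point is inside the cross-section and 3.50 mm from the nearest boundary — more than the 0.8 mm shell width (2 × 0.4), so it's in the infill interior.

infill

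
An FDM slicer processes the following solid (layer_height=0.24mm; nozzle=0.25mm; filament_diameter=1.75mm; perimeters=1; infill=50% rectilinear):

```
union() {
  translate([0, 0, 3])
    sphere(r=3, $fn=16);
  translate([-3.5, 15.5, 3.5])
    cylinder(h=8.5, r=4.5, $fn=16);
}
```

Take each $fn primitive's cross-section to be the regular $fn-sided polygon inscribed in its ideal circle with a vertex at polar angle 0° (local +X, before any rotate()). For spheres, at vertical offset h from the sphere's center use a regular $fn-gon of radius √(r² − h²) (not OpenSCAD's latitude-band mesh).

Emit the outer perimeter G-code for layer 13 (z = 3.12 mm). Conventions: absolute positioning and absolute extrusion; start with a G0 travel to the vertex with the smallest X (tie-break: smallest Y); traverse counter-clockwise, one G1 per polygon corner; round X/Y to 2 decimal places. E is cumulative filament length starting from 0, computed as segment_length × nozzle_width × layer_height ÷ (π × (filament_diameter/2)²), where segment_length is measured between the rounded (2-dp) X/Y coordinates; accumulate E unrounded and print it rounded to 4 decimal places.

At z = 3.12 mm: the sphere: section is a regular 16-gon, circumradius = √(r²−h²) = √(3²−0.12²) = 2.998; the cylinder at (-3.5, 15.5) does not reach this height (z outside [3.5, 12]); Taking the union: only the r=3 sphere is present, so the union is just that shape — 1 connected region. The outline is a single polygon with 16 vertices. Extrusion per mm of travel: 0.25 × 0.24 / (π × 0.875²) = 0.024945. Accumulating E over each segment gives final E = 0.4671.

G0 X-3.00 Y0.00 Z3.12
G1 X-2.77 Y-1.15 E0.0293
G1 X-2.12 Y-2.12 E0.0584
G1 X-1.15 Y-2.77 E0.0875
G1 X0.00 Y-3.00 E0.1168
G1 X1.15 Y-2.77 E0.1460
G1 X2.12 Y-2.12 E0.1751
G1 X2.77 Y-1.15 E0.2043
G1 X3.00 Y0.00 E0.2335
G1 X2.77 Y1.15 E0.2628
G1 X2.12 Y2.12 E0.2919
G1 X1.15 Y2.77 E0.3210
G1 X0.00 Y3.00 E0.3503
G1 X-1.15 Y2.77 E0.3795
G1 X-2.12 Y2.12 E0.4087
G1 X-2.77 Y1.15 E0.4378
G1 X-3.00 Y0.00 E0.4671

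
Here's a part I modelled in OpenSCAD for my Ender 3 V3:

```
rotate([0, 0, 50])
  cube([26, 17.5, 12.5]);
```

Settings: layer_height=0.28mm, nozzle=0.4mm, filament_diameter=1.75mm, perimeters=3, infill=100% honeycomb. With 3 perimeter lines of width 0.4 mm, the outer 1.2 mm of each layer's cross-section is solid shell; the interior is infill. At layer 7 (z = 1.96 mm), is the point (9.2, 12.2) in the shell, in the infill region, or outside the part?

At z = 1.96 mm: the cube is present — its section is the full 26×17.5 rectangle; (rotated 50° about Z; rotation is an isometry so areas/perimeters/island counts are preserved). Overall, the cross-section is a single solid region. Undo the 50° rotation: the query point maps to (15.259, 0.794) in the un-rotated model frame. The nearest boundary edge runs (0.00, 0.00)→(26.00, 0.00); distance from the point to it = 0.79 mm. The point is inside the cross-section, 0.79 mm from the nearest boundary — within the 1.2 mm shell band (3 × 0.4).

shell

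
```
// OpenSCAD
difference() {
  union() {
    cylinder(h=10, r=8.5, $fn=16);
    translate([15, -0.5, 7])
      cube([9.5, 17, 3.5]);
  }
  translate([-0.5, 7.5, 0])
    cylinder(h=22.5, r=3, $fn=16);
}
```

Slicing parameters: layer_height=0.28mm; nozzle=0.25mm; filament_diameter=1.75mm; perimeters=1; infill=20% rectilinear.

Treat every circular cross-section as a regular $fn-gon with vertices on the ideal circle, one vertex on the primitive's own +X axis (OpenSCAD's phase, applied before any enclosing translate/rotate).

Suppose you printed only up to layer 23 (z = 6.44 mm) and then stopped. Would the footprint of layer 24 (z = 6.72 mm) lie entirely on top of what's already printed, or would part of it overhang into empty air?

Compare the two slices. At z = 6.44: the r=8.5 cylinder contributes a regular 16-gon of circumradius 8.5 (area = (16/2)·8.500²·sin(360°/16) = 221.19 mm²); the cube at (15, -0.5) is absent (z outside [7, 10.5]); Taking the union: only the r=8.5 cylinder is present, so the union is just that shape — area = 221.19 mm²; the cylinder at (-0.5, 7.5): section is a regular 16-gon, circumradius r=3 (area = (16/2)·3.000²·sin(360°/16) = 27.55 mm²); Subtracting the remaining from the first: starting from the result so far (221.19 mm²), the r=3 cylinder at (-0.5, 7.5) partially overlaps it — only the 17.89 mm² overlap (of its 27.55 mm²) is removed, clipping the outline — area = 203.30 mm². At z = 6.72: the r=8.5 cylinder contributes a regular 16-gon of circumradius 8.5 (area = (16/2)·8.500²·sin(360°/16) = 221.19 mm²); the cube at (15, -0.5) is not intersected at this z (z outside [7, 10.5]); Merging all regions: only the r=8.5 cylinder is present, so the union is just that shape — area = 221.19 mm²; the r=3 cylinder at (-0.5, 7.5) contributes a regular 16-gon of circumradius 3 (area = (16/2)·3.000²·sin(360°/16) = 27.55 mm²); Taking the first minus the rest: starting from the result so far (221.19 mm²), the r=3 cylinder at (-0.5, 7.5) partially overlaps it — only the 17.89 mm² overlap (of its 27.55 mm²) is removed, clipping the outline — area = 203.30 mm². Checking containment: the cross-section at z = 6.72 is a subset of the cross-section at z = 6.44.

entirely on top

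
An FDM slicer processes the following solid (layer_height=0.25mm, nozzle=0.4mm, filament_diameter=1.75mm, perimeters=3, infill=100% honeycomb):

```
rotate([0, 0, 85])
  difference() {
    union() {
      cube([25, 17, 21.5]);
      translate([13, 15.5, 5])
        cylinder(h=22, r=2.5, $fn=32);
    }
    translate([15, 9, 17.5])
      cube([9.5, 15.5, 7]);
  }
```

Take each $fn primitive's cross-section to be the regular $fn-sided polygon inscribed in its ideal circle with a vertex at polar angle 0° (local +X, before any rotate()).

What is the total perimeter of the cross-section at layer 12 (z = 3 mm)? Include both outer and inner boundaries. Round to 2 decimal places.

84.00 mm

At z = 3 mm: the cube (footprint 25×17) is included at this height (perimeter 84.00 mm); the cylinder at (13, 15.5) does not reach this height (z outside [5, 27]); Merging all regions: only the 25×17 cube is present, so the union is just that shape — boundary = 84.00 mm; the cube at (15, 9) does not reach this height (z outside [17.5, 24.5]); Taking the first minus the rest: none of the subtracted shapes is present at this height, so the result so far is unchanged — boundary = 84.00 mm; (rotated 85° about Z; rotation is an isometry so areas/perimeters/island counts are preserved). Overall, the cross-section is a single solid region. Total boundary length (outer) = 84.00 mm.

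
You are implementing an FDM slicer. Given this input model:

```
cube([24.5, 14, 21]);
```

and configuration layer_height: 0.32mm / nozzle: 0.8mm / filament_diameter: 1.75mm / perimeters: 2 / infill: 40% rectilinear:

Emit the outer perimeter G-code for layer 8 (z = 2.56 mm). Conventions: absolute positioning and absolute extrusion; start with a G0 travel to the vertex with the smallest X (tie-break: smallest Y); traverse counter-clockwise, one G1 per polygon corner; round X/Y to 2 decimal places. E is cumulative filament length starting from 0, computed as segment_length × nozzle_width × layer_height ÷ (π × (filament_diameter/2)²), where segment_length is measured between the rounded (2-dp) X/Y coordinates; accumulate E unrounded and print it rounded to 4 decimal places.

G0 X0.00 Y0.00 Z2.56
G1 X24.50 Y0.00 E2.6076
G1 X24.50 Y14.00 E4.0976
G1 X0.00 Y14.00 E6.7052
G1 X0.00 Y0.00 E8.1953

At z = 2.56 mm: the cube (footprint 24.5×14) is included at this height. The outline is a single polygon with 4 vertices. Extrusion per mm of travel: 0.8 × 0.32 / (π × 0.875²) = 0.106432. Accumulating E over each segment gives final E = 8.1953.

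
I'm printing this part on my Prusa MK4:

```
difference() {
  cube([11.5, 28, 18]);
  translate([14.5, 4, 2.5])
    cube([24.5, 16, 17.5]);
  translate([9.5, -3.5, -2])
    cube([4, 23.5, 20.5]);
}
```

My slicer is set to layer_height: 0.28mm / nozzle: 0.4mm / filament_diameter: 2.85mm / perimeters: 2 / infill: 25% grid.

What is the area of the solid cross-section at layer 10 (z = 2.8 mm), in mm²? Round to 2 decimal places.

At z = 2.8 mm: the 11.5×28 cube contributes its full rectangle (area 322.00 mm²); the 24.5×16 cube at (14.5, 4) contributes its full rectangle (area 392.00 mm²); the cube at (9.5, -3.5) (footprint 4×23.5) is included at this height (area 94.00 mm²); After the difference (first − rest): starting from the 11.5×28 cube (322.00 mm²), the 24.5×16 cube at (14.5, 4) misses the remaining region (no effect); the 4×23.5 cube at (9.5, -3.5) partially overlaps it — only the 40.00 mm² overlap (of its 94.00 mm²) is removed, clipping the outline — area = 282.00 mm². Overall, the cross-section is a single solid region. Net area = 282.00 mm².

282.00 mm²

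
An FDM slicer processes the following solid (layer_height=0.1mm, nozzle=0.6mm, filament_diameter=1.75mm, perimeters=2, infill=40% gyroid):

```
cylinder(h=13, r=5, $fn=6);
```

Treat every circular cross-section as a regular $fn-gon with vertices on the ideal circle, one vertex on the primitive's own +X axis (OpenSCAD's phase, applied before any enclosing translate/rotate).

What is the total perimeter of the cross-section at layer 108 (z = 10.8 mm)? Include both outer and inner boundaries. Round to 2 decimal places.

At z = 10.8 mm: the cylinder: section is a regular 6-gon, circumradius r=5 (perimeter = 2·6·5.000·sin(180°/6) = 30.00 mm). Overall, the cross-section is a single solid region. Total boundary length (outer) = 30.00 mm.

30.00 mm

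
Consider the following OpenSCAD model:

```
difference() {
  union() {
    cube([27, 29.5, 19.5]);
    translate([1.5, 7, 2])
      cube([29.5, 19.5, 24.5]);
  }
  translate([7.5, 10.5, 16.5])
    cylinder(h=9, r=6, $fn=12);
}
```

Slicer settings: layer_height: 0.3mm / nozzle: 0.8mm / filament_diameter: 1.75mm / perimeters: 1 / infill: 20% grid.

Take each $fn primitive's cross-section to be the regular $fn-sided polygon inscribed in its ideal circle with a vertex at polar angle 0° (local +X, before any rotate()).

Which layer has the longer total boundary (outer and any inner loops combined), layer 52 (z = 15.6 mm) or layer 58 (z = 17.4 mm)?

Layer 52 (z = 15.6): the cube is present — its section is the full 27×29.5 rectangle (perimeter 113.00 mm); the cube at (1.5, 7) is present — its section is the full 29.5×19.5 rectangle (perimeter 98.00 mm); Combining (union): the regions partially overlap (shared area 497.25 mm²), so the edge portions inside another operand are dropped and the merged outline is re-measured after clipping — boundary = 121.00 mm; the cylinder at (7.5, 10.5) is absent (z outside [16.5, 25.5]); Subtracting the remaining from the first: none of the subtracted shapes is present at this height, so the result so far is unchanged — boundary = 121.00 mm. So its perimeter = 121.00 mm. Layer 58 (z = 17.4): the cube is present — its section is the full 27×29.5 rectangle (perimeter 113.00 mm); the cube at (1.5, 7) is present — its section is the full 29.5×19.5 rectangle (perimeter 98.00 mm); Taking the union: the regions partially overlap (shared area 497.25 mm²), so the edge portions inside another operand are dropped and the merged outline is re-measured after clipping — boundary = 121.00 mm; the r=6 cylinder at (7.5, 10.5) contributes a regular 12-gon of circumradius 6 (perimeter = 2·12·6.000·sin(180°/12) = 37.27 mm); Taking the first minus the rest: starting from the result so far, the r=6 cylinder at (7.5, 10.5) lies wholly inside it (removes its full 108.00 mm² and its 37.27 mm outline becomes a hole wall) — boundary (outer + 1 inner loop) = 158.27 mm. So its perimeter = 158.27 mm. Layer 58 is larger (158.27 vs 121.00 mm).

layer 58 (z = 17.4 mm)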